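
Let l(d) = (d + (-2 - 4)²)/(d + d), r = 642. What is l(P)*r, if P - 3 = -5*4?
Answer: -6099/17 ≈ -358.76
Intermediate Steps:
P = -17 (P = 3 - 5*4 = 3 - 20 = -17)
l(d) = (36 + d)/(2*d) (l(d) = (d + (-6)²)/((2*d)) = (d + 36)*(1/(2*d)) = (36 + d)*(1/(2*d)) = (36 + d)/(2*d))
l(P)*r = ((½)*(36 - 17)/(-17))*642 = ((½)*(-1/17)*19)*642 = -19/34*642 = -6099/17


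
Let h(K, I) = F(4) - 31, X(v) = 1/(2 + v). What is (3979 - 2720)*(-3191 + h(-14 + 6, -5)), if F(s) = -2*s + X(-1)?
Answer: -4065311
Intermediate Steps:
F(s) = 1 - 2*s (F(s) = -2*s + 1/(2 - 1) = -2*s + 1/1 = -2*s + 1 = 1 - 2*s)
h(K, I) = -38 (h(K, I) = (1 - 2*4) - 31 = (1 - 8) - 31 = -7 - 31 = -38)
(3979 - 2720)*(-3191 + h(-14 + 6, -5)) = (3979 - 2720)*(-3191 - 38) = 1259*(-3229) = -4065311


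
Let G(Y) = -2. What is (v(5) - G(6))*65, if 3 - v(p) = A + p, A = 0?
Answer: 0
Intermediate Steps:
v(p) = 3 - p (v(p) = 3 - (0 + p) = 3 - p)
(v(5) - G(6))*65 = ((3 - 1*5) - 1*(-2))*65 = ((3 - 5) + 2)*65 = (-2 + 2)*65 = 0*65 = 0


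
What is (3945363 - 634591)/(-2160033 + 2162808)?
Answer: 3310772/2775 ≈ 1193.1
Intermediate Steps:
(3945363 - 634591)/(-2160033 + 2162808) = 3310772/2775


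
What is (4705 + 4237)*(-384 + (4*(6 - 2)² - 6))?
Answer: -2915092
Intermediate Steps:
(4705 + 4237)*(-384 + (4*(6 - 2)² - 6)) = 8942*(-384 + (4*4² - 6)) = 8942*(-384 + (4*16 - 6)) = 8942*(-384 + (64 - 6)) = 8942*(-384 + 58) = 8942*(-326) = -2915092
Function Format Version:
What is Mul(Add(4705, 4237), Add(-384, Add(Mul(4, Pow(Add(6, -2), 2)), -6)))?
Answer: -2915092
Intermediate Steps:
Mul(Add(4705, 4237), Add(-384, Add(Mul(4, Pow(Add(6, -2), 2)), -6))) = Mul(8942, Add(-384, Add(Mul(4, Pow(4, 2)), -6))) = Mul(8942, Add(-384, Add(Mul(4, 16), -6))) = Mul(8942, Add(-384, Add(64, -6))) = Mul(8942, Add(-384, 58)) = Mul(8942, -326) = -2915092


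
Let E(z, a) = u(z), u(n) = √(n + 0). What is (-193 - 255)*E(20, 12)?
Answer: -896*√5 ≈ -2003.5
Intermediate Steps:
u(n) = √n
E(z, a) = √z
(-193 - 255)*E(20, 12) = (-193 - 255)*√20 = -896*√5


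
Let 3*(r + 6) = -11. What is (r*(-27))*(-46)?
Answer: -12006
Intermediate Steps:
r = -29/3 (r = -6 + (⅓)*(-11) = -6 - 11/3 = -29/3 ≈ -9.6667)
(r*(-27))*(-46) = -29/3*(-27)*(-46) = 261*(-46) = -12006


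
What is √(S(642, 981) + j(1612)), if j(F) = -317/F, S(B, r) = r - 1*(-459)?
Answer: √935348089/806 ≈ 37.945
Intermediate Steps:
S(B, r) = 459 + r (S(B, r) = r + 459 = 459 + r)
√(S(642, 981) + j(1612)) = √((459 + 981) - 317/1612) = √(1440 - 317*1/1612) = √(1440 - 317/1612) = √(2320963/1612) = √935348089/806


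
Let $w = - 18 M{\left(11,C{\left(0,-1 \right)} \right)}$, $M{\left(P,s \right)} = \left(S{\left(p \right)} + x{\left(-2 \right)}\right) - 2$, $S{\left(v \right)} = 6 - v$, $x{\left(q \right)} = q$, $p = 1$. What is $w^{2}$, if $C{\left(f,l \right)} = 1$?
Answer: $324$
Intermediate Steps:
$M{\left(P,s \right)} = 1$ ($M{\left(P,s \right)} = \left(\left(6 - 1\right) - 2\right) - 2 = \left(5 - 2\right) - 2 = 3 - 2 = 1$)
$w = -18$ ($w = \left(-18\right) 1 = -18$)
$w^{2} = \left(-18\right)^{2} = 324$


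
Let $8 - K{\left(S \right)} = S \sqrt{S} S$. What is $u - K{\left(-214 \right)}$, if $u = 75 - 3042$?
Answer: $-2975 + 45796 i \sqrt{214} \approx -2975.0 + 6.6994 \cdot 10^{5} i$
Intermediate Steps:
$u = -2967$ ($u = 75 - 3042 = -2967$)
$K{\left(S \right)} = 8 - S^{\frac{5}{2}}$ ($K{\left(S \right)} = 8 - S \sqrt{S} S = 8 - S^{\frac{3}{2}} S = 8 - S^{\frac{5}{2}}$)
$u - K{\left(-214 \right)} = -2967 - \left(8 - \left(-214\right)^{\frac{5}{2}}\right) = -2967 - \left(8 - 45796 i \sqrt{214}\right) = -2975 + 45796 i \sqrt{214}$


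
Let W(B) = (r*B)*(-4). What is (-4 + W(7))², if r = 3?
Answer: 7744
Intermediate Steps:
W(B) = -12*B (W(B) = (3*B)*(-4) = -12*B)
(-4 + W(7))² = (-4 - 12*7)² = (-4 - 84)² = (-88)² = 7744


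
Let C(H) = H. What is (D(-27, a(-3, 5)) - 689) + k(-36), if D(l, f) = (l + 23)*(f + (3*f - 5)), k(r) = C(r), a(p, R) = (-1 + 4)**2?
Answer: -849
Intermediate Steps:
a(p, R) = 9 (a(p, R) = 3**2 = 9)
k(r) = r
D(l, f) = (-5 + 4*f)*(23 + l) (D(l, f) = (23 + l)*(f + (-5 + 3*f)) = (23 + l)*(-5 + 4*f) = (-5 + 4*f)*(23 + l))
(D(-27, a(-3, 5)) - 689) + k(-36) = ((-115 - 5*(-27) + 92*9 + 4*9*(-27)) - 689) - 36 = ((-115 + 135 + 828 - 972) - 689) - 36 = (-124 - 689) - 36 = -813 - 36 = -849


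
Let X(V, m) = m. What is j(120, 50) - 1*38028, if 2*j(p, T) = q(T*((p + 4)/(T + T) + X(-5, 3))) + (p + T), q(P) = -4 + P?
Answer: -37839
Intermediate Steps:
j(p, T) = -2 + T/2 + p/2 + T*(3 + (4 + p)/(2*T))/2 (j(p, T) = ((-4 + T*((p + 4)/(T + T) + 3)) + (p + T))/2 = ((-4 + T*((4 + p)/((2*T)) + 3)) + (T + p))/2 = ((-4 + T*((4 + p)*(1/(2*T)) + 3)) + (T + p))/2 = ((-4 + T*((4 + p)/(2*T) + 3)) + (T + p))/2 = ((-4 + T*(3 + (4 + p)/(2*T))) + (T + p))/2 = (-4 + T + p + T*(3 + (4 + p)/(2*T)))/2 = -2 + T/2 + p/2 + T*(3 + (4 + p)/(2*T))/2)
j(120, 50) - 1*38028 = (-1 + 2*50 + (3/4)*120) - 1*38028 = (-1 + 100 + 90) - 38028 = 189 - 38028 = -37839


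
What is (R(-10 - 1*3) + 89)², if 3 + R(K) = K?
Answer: 5329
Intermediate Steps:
R(K) = -3 + K
(R(-10 - 1*3) + 89)² = ((-3 + (-10 - 1*3)) + 89)² = ((-3 + (-10 - 3)) + 89)² = ((-3 - 13) + 89)² = (-16 + 89)² = 73² = 5329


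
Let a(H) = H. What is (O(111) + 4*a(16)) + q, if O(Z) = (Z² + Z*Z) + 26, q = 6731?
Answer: 31463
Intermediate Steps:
O(Z) = 26 + 2*Z² (O(Z) = (Z² + Z²) + 26 = 2*Z² + 26 = 26 + 2*Z²)
(O(111) + 4*a(16)) + q = ((26 + 2*111²) + 4*16) + 6731 = ((26 + 2*12321) + 64) + 6731 = ((26 + 24642) + 64) + 6731 = (24668 + 64) + 6731 = 24732 + 6731 = 31463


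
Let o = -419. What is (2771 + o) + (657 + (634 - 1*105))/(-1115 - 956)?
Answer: 4869806/2071 ≈ 2351.4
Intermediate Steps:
(2771 + o) + (657 + (634 - 1*105))/(-1115 - 956) = (2771 - 419) + (657 + (634 - 1*105))/(-1115 - 956) = 2352 + (657 + (634 - 105))/(-2071) = 2352 + (657 + 529)*(-1/2071) = 2352 + 1186*(-1/2071) = 2352 - 1186/2071 = 4869806/2071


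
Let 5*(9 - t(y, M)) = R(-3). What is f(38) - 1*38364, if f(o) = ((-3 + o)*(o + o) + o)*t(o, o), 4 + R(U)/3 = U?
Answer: -13752/5 ≈ -2750.4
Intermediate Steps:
R(U) = -12 + 3*U
t(y, M) = 66/5 (t(y, M) = 9 - (-12 + 3*(-3))/5 = 9 - (-12 - 9)/5 = 9 - ⅕*(-21) = 9 + 21/5 = 66/5)
f(o) = 66*o/5 + 132*o*(-3 + o)/5 (f(o) = ((-3 + o)*(o + o) + o)*(66/5) = ((-3 + o)*(2*o) + o)*(66/5) = (2*o*(-3 + o) + o)*(66/5) = (o + 2*o*(-3 + o))*(66/5) = 66*o/5 + 132*o*(-3 + o)/5)
f(38) - 1*38364 = (66/5)*38*(-5 + 2*38) - 1*38364 = (66/5)*38*(-5 + 76) - 38364 = (66/5)*38*71 - 38364 = 178068/5 - 38364 = -13752/5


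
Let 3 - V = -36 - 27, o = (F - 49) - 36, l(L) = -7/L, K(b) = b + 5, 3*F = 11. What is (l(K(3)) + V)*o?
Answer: -31781/6 ≈ -5296.8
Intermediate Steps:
F = 11/3 (F = (⅓)*11 = 11/3 ≈ 3.6667)
K(b) = 5 + b
o = -244/3 (o = (11/3 - 49) - 36 = -136/3 - 36 = -244/3 ≈ -81.333)
V = 66 (V = 3 - (-36 - 27) = 3 - 1*(-63) = 3 + 63 = 66)
(l(K(3)) + V)*o = (-7/(5 + 3) + 66)*(-244/3) = (-7/8 + 66)*(-244/3) = (521/8)*(-244/3) = -31781/6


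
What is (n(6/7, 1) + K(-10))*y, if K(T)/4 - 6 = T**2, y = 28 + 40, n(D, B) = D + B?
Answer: 202708/7 ≈ 28958.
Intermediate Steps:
n(D, B) = B + D
y = 68
K(T) = 24 + 4*T**2
(n(6/7, 1) + K(-10))*y = ((1 + 6/7) + (24 + 4*(-10)**2))*68 = ((1 + 6*(1/7)) + (24 + 4*100))*68 = ((1 + 6/7) + (24 + 400))*68 = (13/7 + 424)*68 = (2981/7)*68 = 202708/7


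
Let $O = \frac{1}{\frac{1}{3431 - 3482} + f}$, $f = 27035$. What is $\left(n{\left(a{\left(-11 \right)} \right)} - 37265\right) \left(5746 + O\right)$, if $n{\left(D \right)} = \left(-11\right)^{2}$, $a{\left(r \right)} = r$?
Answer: $- \frac{36784134604345}{172348} \approx -2.1343 \cdot 10^{8}$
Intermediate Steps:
$O = \frac{51}{1378784}$ ($O = \frac{1}{\frac{1}{3431 - 3482} + 27035} = \frac{1}{\frac{1}{-51} + 27035} = \frac{1}{- \frac{1}{51} + 27035} = \frac{1}{\frac{1378784}{51}} = \frac{51}{1378784} \approx 3.6989 \cdot 10^{-5}$)
$n{\left(D \right)} = 121$
$\left(n{\left(a{\left(-11 \right)} \right)} - 37265\right) \left(5746 + O\right) = \left(121 - 37265\right) \left(5746 + \frac{51}{1378784}\right) = \left(-37144\right) \frac{7922492915}{1378784} = - \frac{36784134604345}{172348}$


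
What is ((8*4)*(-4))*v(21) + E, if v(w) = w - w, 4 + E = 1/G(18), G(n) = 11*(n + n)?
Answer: -1583/396 ≈ -3.9975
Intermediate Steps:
G(n) = 22*n (G(n) = 11*(2*n) = 22*n)
E = -1583/396 (E = -4 + 1/(22*18) = -4 + 1/396 = -1583/396 ≈ -3.9975)
v(w) = 0
((8*4)*(-4))*v(21) + E = ((8*4)*(-4))*0 - 1583/396 = (32*(-4))*0 - 1583/396 = -128*0 - 1583/396 = 0 - 1583/396 = -1583/396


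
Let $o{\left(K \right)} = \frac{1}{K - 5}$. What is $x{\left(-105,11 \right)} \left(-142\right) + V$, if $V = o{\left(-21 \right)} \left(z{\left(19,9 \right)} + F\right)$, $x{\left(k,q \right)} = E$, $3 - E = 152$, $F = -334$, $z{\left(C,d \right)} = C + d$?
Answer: $\frac{275207}{13} \approx 21170.0$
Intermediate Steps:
$o{\left(K \right)} = \frac{1}{-5 + K}$
$E = -149$ ($E = 3 - 152 = -149$)
$x{\left(k,q \right)} = -149$
$V = \frac{153}{13}$ ($V = \frac{\left(19 + 9\right) - 334}{-5 - 21} = \frac{28 - 334}{-26} = \left(- \frac{1}{26}\right) \left(-306\right) = \frac{153}{13} \approx 11.769$)
$x{\left(-105,11 \right)} \left(-142\right) + V = \left(-149\right) \left(-142\right) + \frac{153}{13} = 21158 + \frac{153}{13} = \frac{275207}{13}$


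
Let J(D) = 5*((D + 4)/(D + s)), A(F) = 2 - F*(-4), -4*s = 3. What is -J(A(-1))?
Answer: 40/11 ≈ 3.6364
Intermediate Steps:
s = -¾ (s = -¼*3 = -¾ ≈ -0.75000)
A(F) = 2 + 4*F (A(F) = 2 - (-4)*F = 2 + 4*F)
J(D) = 5*(4 + D)/(-¾ + D) (J(D) = 5*((D + 4)/(D - ¾)) = 5*((4 + D)/(-¾ + D)) = 5*(4 + D)/(-¾ + D))
-J(A(-1)) = -20*(4 + (2 + 4*(-1)))/(-3 + 4*(2 + 4*(-1))) = -20*(4 + (2 - 4))/(-3 + 4*(2 - 4)) = -20*(4 - 2)/(-3 + 4*(-2)) = -20*2/(-3 - 8) = -20*2/(-11) = -20*(-1)*2/11 = -1*(-40/11) = 40/11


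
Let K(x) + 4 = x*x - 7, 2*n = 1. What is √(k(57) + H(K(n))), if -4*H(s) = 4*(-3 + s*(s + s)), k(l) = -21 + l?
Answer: I*√3074/4 ≈ 13.861*I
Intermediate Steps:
n = ½ (n = (½)*1 = ½ ≈ 0.50000)
K(x) = -11 + x² (K(x) = -4 + (x*x - 7) = -4 + (x² - 7) = -4 + (-7 + x²) = -11 + x²)
H(s) = 3 - 2*s² (H(s) = -(-3 + s*(s + s)) = -(-3 + s*(2*s)) = -(-3 + 2*s²) = -(-12 + 8*s²)/4 = 3 - 2*s²)
√(k(57) + H(K(n))) = √((-21 + 57) + (3 - 2*(-11 + (½)²)²)) = √(36 + (3 - 2*(-11 + ¼)²)) = √(36 + (3 - 2*(-43/4)²)) = √(36 + (3 - 2*1849/16)) = √(36 + (3 - 1849/8)) = √(36 - 1825/8) = √(-1537/8) = I*√3074/4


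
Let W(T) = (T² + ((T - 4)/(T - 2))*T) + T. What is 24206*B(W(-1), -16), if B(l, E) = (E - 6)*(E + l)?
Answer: 28224196/3 ≈ 9.4081e+6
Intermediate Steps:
W(T) = T + T² + T*(-4 + T)/(-2 + T) (W(T) = (T² + ((-4 + T)/(-2 + T))*T) + T = (T² + T*(-4 + T)/(-2 + T)) + T = T + T² + T*(-4 + T)/(-2 + T))
B(l, E) = (-6 + E)*(E + l)
24206*B(W(-1), -16) = 24206*((-16)² - 6*(-16) - (-6)*(-6 + (-1)²)/(-2 - 1) - (-16)*(-6 + (-1)²)/(-2 - 1)) = 24206*(256 + 96 - (-6)*(-6 + 1)/(-3) - (-16)*(-6 + 1)/(-3)) = 24206*(256 + 96 - (-6)*(-1)*(-5)/3 - (-16)*(-1)*(-5)/3) = 24206*(256 + 96 - 6*(-5/3) - 16*(-5/3)) = 24206*(256 + 96 + 10 + 80/3) = 24206*(1166/3) = 28224196/3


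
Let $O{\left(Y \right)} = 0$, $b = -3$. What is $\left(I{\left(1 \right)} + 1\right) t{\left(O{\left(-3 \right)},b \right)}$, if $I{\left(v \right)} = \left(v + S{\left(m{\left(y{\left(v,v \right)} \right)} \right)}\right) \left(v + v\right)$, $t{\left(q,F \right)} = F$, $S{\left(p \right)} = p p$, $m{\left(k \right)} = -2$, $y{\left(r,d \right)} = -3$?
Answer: $-33$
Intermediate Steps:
$S{\left(p \right)} = p^{2}$
$I{\left(v \right)} = 2 v \left(4 + v\right)$ ($I{\left(v \right)} = \left(v + \left(-2\right)^{2}\right) \left(v + v\right) = \left(v + 4\right) 2 v = \left(4 + v\right) 2 v = 2 v \left(4 + v\right)$)
$\left(I{\left(1 \right)} + 1\right) t{\left(O{\left(-3 \right)},b \right)} = \left(2 \cdot 1 \left(4 + 1\right) + 1\right) \left(-3\right) = \left(2 \cdot 1 \cdot 5 + 1\right) \left(-3\right) = \left(10 + 1\right) \left(-3\right) = 11 \left(-3\right) = -33$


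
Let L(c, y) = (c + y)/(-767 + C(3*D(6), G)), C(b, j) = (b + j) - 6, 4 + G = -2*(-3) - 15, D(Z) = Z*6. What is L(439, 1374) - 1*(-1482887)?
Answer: 1005395573/678 ≈ 1.4829e+6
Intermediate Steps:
D(Z) = 6*Z
G = -13 (G = -4 + (-2*(-3) - 15) = -4 + (6 - 15) = -4 - 9 = -13)
C(b, j) = -6 + b + j
L(c, y) = -c/678 - y/678 (L(c, y) = (c + y)/(-767 + (-6 + 3*(6*6) - 13)) = (c + y)/(-767 + (-6 + 3*36 - 13)) = (c + y)/(-767 + (-6 + 108 - 13)) = (c + y)/(-767 + 89) = (c + y)/(-678) = (c + y)*(-1/678) = -c/678 - y/678)
L(439, 1374) - 1*(-1482887) = (-1/678*439 - 1/678*1374) - 1*(-1482887) = (-439/678 - 229/113) + 1482887 = -1813/678 + 1482887 = 1005395573/678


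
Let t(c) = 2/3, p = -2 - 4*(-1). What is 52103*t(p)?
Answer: 104206/3 ≈ 34735.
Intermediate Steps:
p = 2 (p = -2 + 4 = 2)
t(c) = ⅔ (t(c) = 2*(⅓) = ⅔)
52103*t(p) = 52103*(⅔) = 104206/3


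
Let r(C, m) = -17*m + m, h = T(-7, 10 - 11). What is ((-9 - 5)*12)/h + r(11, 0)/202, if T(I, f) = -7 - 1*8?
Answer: 56/5 ≈ 11.200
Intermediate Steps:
T(I, f) = -15 (T(I, f) = -7 - 8 = -15)
h = -15
r(C, m) = -16*m
((-9 - 5)*12)/h + r(11, 0)/202 = ((-9 - 5)*12)/(-15) - 16*0/202 = -14*12*(-1/15) + 0*(1/202) = -168*(-1/15) + 0 = 56/5 + 0 = 56/5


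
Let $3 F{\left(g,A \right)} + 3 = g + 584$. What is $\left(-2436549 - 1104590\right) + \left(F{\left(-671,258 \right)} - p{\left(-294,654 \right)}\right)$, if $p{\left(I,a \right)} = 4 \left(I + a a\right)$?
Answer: $-5250857$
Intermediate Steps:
$p{\left(I,a \right)} = 4 I + 4 a^{2}$ ($p{\left(I,a \right)} = 4 \left(I + a^{2}\right) = 4 I + 4 a^{2}$)
$F{\left(g,A \right)} = \frac{581}{3} + \frac{g}{3}$ ($F{\left(g,A \right)} = -1 + \frac{g + 584}{3} = -1 + \frac{584 + g}{3} = -1 + \left(\frac{584}{3} + \frac{g}{3}\right) = \frac{581}{3} + \frac{g}{3}$)
$\left(-2436549 - 1104590\right) + \left(F{\left(-671,258 \right)} - p{\left(-294,654 \right)}\right) = \left(-2436549 - 1104590\right) - \left(30 - 1176 + 1710864\right) = -3541139 + \left(\left(\frac{581}{3} - \frac{671}{3}\right) - \left(-1176 + 4 \cdot 427716\right)\right) = -3541139 - 1709718 = -5250857$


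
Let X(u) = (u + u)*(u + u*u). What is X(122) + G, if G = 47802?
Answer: 3709266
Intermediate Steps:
X(u) = 2*u*(u + u²) (X(u) = (2*u)*(u + u²) = 2*u*(u + u²))
X(122) + G = 2*122²*(1 + 122) + 47802 = 2*14884*123 + 47802 = 3661464 + 47802 = 3709266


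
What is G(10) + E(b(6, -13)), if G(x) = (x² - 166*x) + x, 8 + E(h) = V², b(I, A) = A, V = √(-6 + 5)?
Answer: -1559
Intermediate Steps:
V = I (V = √(-1) = I ≈ 1.0*I)
E(h) = -9 (E(h) = -8 + I² = -8 - 1 = -9)
G(x) = x² - 165*x
G(10) + E(b(6, -13)) = 10*(-165 + 10) - 9 = 10*(-155) - 9 = -1550 - 9 = -1559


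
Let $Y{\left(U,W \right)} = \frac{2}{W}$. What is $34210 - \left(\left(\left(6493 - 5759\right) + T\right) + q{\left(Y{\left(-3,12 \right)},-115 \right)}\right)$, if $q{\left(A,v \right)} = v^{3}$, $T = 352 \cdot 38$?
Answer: $1540975$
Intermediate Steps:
$T = 13376$
$34210 - \left(\left(\left(6493 - 5759\right) + T\right) + q{\left(Y{\left(-3,12 \right)},-115 \right)}\right) = 34210 - \left(\left(\left(6493 - 5759\right) + 13376\right) + \left(-115\right)^{3}\right) = 34210 - \left(\left(\left(6493 - 5759\right) + 13376\right) - 1520875\right) = 34210 - \left(\left(734 + 13376\right) - 1520875\right) = 34210 - \left(14110 - 1520875\right) = 34210 - -1506765 = 34210 + 1506765 = 1540975$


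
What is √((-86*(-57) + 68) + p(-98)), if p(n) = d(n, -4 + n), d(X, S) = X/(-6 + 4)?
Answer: √5019 ≈ 70.845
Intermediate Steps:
d(X, S) = -X/2 (d(X, S) = X/(-2) = X*(-½) = -X/2)
p(n) = -n/2
√((-86*(-57) + 68) + p(-98)) = √((-86*(-57) + 68) - ½*(-98)) = √((4902 + 68) + 49) = √(4970 + 49) = √5019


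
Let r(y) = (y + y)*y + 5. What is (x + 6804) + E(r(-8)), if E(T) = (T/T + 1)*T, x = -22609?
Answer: -15539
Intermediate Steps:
r(y) = 5 + 2*y² (r(y) = (2*y)*y + 5 = 2*y² + 5 = 5 + 2*y²)
E(T) = 2*T (E(T) = (1 + 1)*T = 2*T)
(x + 6804) + E(r(-8)) = (-22609 + 6804) + 2*(5 + 2*(-8)²) = -15805 + 2*(5 + 2*64) = -15805 + 2*(5 + 128) = -15805 + 2*133 = -15805 + 266 = -15539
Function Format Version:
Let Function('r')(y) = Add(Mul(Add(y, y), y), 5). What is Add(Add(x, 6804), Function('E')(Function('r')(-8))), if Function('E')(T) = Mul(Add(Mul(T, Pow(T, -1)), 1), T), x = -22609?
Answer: -15539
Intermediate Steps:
Function('r')(y) = Add(5, Mul(2, Pow(y, 2))) (Function('r')(y) = Add(Mul(Mul(2, y), y), 5) = Add(Mul(2, Pow(y, 2)), 5) = Add(5, Mul(2, Pow(y, 2))))
Function('E')(T) = Mul(2, T) (Function('E')(T) = Mul(Add(1, 1), T) = Mul(2, T))
Add(Add(x, 6804), Function('E')(Function('r')(-8))) = Add(Add(-22609, 6804), Mul(2, Add(5, Mul(2, Pow(-8, 2))))) = Add(-15805, Mul(2, Add(5, Mul(2, 64)))) = Add(-15805, Mul(2, Add(5, 128))) = Add(-15805, Mul(2, 133)) = Add(-15805, 266) = -15539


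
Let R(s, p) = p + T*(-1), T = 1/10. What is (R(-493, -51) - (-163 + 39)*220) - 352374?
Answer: -3251451/10 ≈ -3.2515e+5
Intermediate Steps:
T = ⅒ (T = 1*(⅒) = ⅒ ≈ 0.10000)
R(s, p) = -⅒ + p (R(s, p) = p + (⅒)*(-1) = p - ⅒ = -⅒ + p)
(R(-493, -51) - (-163 + 39)*220) - 352374 = ((-⅒ - 51) - (-163 + 39)*220) - 352374 = (-511/10 - (-124)*220) - 352374 = (-511/10 - 1*(-27280)) - 352374 = (-511/10 + 27280) - 352374 = 272289/10 - 352374 = -3251451/10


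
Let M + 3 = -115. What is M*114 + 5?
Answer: -13447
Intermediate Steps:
M = -118 (M = -3 - 115 = -118)
M*114 + 5 = -118*114 + 5 = -13452 + 5 = -13447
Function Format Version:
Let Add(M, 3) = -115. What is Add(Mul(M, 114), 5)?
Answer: -13447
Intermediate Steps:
M = -118 (M = Add(-3, -115) = -118)
Add(Mul(M, 114), 5) = Add(Mul(-118, 114), 5) = Add(-13452, 5) = -13447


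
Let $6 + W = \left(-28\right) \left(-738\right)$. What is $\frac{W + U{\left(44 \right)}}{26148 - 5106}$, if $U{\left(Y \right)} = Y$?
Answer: $\frac{10351}{10521} \approx 0.98384$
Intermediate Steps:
$W = 20658$ ($W = -6 - -20664 = -6 + 20664 = 20658$)
$\frac{W + U{\left(44 \right)}}{26148 - 5106} = \frac{20658 + 44}{26148 - 5106} = \frac{20702}{21042} = 20702 \cdot \frac{1}{21042} = \frac{10351}{10521}$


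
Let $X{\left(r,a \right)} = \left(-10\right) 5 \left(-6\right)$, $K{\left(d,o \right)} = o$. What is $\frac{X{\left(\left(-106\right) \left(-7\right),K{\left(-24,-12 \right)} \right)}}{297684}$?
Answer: $\frac{25}{24807} \approx 0.0010078$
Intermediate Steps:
$X{\left(r,a \right)} = 300$ ($X{\left(r,a \right)} = \left(-50\right) \left(-6\right) = 300$)
$\frac{X{\left(\left(-106\right) \left(-7\right),K{\left(-24,-12 \right)} \right)}}{297684} = \frac{300}{297684} = 300 \cdot \frac{1}{297684} = \frac{25}{24807}$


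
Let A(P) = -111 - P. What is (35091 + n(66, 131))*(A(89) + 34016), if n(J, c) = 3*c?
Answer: 1199926944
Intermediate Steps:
(35091 + n(66, 131))*(A(89) + 34016) = (35091 + 3*131)*((-111 - 1*89) + 34016) = (35091 + 393)*((-111 - 89) + 34016) = 35484*(-200 + 34016) = 35484*33816 = 1199926944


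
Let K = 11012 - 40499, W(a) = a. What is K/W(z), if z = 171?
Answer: -9829/57 ≈ -172.44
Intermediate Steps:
K = -29487
K/W(z) = -29487/171 = -29487*1/171 = -9829/57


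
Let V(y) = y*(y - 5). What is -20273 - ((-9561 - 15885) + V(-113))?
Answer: -8161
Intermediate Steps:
V(y) = y*(-5 + y)
-20273 - ((-9561 - 15885) + V(-113)) = -20273 - ((-9561 - 15885) - 113*(-5 - 113)) = -20273 - (-25446 - 113*(-118)) = -20273 - (-25446 + 13334) = -20273 - 1*(-12112) = -20273 + 12112 = -8161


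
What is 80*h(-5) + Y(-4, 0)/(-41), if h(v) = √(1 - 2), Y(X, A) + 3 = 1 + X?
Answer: 6/41 + 80*I ≈ 0.14634 + 80.0*I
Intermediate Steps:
Y(X, A) = -2 + X (Y(X, A) = -3 + (1 + X) = -2 + X)
h(v) = I (h(v) = √(-1) = I)
80*h(-5) + Y(-4, 0)/(-41) = 80*I + (-2 - 4)/(-41) = 80*I - 6*(-1/41) = 80*I + 6/41 = 6/41 + 80*I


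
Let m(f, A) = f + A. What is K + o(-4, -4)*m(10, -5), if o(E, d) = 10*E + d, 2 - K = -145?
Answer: -73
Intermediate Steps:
K = 147 (K = 2 - 1*(-145) = 2 + 145 = 147)
o(E, d) = d + 10*E
m(f, A) = A + f
K + o(-4, -4)*m(10, -5) = 147 + (-4 + 10*(-4))*(-5 + 10) = 147 + (-4 - 40)*5 = 147 - 44*5 = 147 - 220 = -73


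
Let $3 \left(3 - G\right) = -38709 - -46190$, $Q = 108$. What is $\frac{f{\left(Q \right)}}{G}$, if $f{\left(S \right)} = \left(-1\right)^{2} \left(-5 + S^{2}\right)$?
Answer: $- \frac{34977}{7472} \approx -4.6811$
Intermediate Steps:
$f{\left(S \right)} = -5 + S^{2}$ ($f{\left(S \right)} = 1 \left(-5 + S^{2}\right) = -5 + S^{2}$)
$G = - \frac{7472}{3}$ ($G = 3 - \frac{-38709 - -46190}{3} = 3 - \frac{-38709 + 46190}{3} = 3 - \frac{7481}{3} = - \frac{7472}{3} \approx -2490.7$)
$\frac{f{\left(Q \right)}}{G} = \frac{-5 + 108^{2}}{- \frac{7472}{3}} = \left(-5 + 11664\right) \left(- \frac{3}{7472}\right) = 11659 \left(- \frac{3}{7472}\right) = - \frac{34977}{7472}$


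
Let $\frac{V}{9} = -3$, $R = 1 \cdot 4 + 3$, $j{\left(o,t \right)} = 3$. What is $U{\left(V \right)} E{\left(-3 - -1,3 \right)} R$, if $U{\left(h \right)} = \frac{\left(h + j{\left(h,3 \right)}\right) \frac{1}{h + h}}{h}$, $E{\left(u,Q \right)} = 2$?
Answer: $- \frac{56}{243} \approx -0.23045$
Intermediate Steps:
$R = 7$ ($R = 4 + 3 = 7$)
$V = -27$ ($V = 9 \left(-3\right) = -27$)
$U{\left(h \right)} = \frac{3 + h}{2 h^{2}}$ ($U{\left(h \right)} = \frac{\left(h + 3\right) \frac{1}{h + h}}{h} = \frac{\left(3 + h\right) \frac{1}{2 h}}{h} = \frac{\frac{1}{2} \frac{1}{h} \left(3 + h\right)}{h} = \frac{3 + h}{2 h^{2}}$)
$U{\left(V \right)} E{\left(-3 - -1,3 \right)} R = \frac{3 - 27}{2 \cdot 729} \cdot 2 \cdot 7 = \frac{1}{2} \cdot \frac{1}{729} \left(-24\right) 2 \cdot 7 = \left(- \frac{4}{243}\right) 2 \cdot 7 = \left(- \frac{8}{243}\right) 7 = - \frac{56}{243}$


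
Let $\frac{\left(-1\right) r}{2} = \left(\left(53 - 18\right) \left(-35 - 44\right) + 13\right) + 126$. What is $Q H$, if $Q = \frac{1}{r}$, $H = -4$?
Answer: $- \frac{1}{1313} \approx -0.00076161$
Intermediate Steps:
$r = 5252$ ($r = - 2 \left(\left(\left(53 - 18\right) \left(-35 - 44\right) + 13\right) + 126\right) = - 2 \left(\left(35 \left(-79\right) + 13\right) + 126\right) = - 2 \left(\left(-2765 + 13\right) + 126\right) = - 2 \left(-2752 + 126\right) = \left(-2\right) \left(-2626\right) = 5252$)
$Q = \frac{1}{5252} \approx 0.0001904$
$Q H = \frac{1}{5252} \left(-4\right) = - \frac{1}{1313}$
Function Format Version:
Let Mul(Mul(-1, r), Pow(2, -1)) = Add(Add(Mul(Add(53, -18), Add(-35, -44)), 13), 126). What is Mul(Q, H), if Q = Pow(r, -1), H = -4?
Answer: Rational(-1, 1313) ≈ -0.00076161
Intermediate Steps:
r = 5252 (r = Mul(-2, Add(Add(Mul(Add(53, -18), Add(-35, -44)), 13), 126)) = Mul(-2, Add(Add(Mul(35, -79), 13), 126)) = Mul(-2, Add(Add(-2765, 13), 126)) = Mul(-2, Add(-2752, 126)) = Mul(-2, -2626) = 5252)
Q = Rational(1, 5252) (Q = Pow(5252, -1) = Rational(1, 5252) ≈ 0.00019040)
Mul(Q, H) = Mul(Rational(1, 5252), -4) = Rational(-1, 1313)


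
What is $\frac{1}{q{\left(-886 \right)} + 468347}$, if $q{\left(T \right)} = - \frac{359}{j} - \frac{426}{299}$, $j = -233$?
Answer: $\frac{69667}{32628338532} \approx 2.1352 \cdot 10^{-6}$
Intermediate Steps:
$q{\left(T \right)} = \frac{8083}{69667}$ ($q{\left(T \right)} = - \frac{359}{-233} - \frac{426}{299} = \left(-359\right) \left(- \frac{1}{233}\right) - \frac{426}{299} = \frac{359}{233} - \frac{426}{299} = \frac{8083}{69667}$)
$\frac{1}{q{\left(-886 \right)} + 468347} = \frac{1}{\frac{8083}{69667} + 468347} = \frac{1}{\frac{32628338532}{69667}} = \frac{69667}{32628338532}$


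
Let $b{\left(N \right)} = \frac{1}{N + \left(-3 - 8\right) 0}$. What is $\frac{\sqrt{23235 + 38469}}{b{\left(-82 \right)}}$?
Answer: $- 492 \sqrt{1714} \approx -20369.0$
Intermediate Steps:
$b{\left(N \right)} = \frac{1}{N}$ ($b{\left(N \right)} = \frac{1}{N - 0} = \frac{1}{N + 0} = \frac{1}{N}$)
$\frac{\sqrt{23235 + 38469}}{b{\left(-82 \right)}} = \frac{\sqrt{23235 + 38469}}{\frac{1}{-82}} = \frac{\sqrt{61704}}{- \frac{1}{82}} = 6 \sqrt{1714} \left(-82\right) = - 492 \sqrt{1714}$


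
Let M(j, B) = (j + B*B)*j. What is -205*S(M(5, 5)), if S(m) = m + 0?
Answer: -30750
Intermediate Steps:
M(j, B) = j*(j + B²) (M(j, B) = (j + B²)*j = j*(j + B²))
S(m) = m
-205*S(M(5, 5)) = -1025*(5 + 5²) = -1025*(5 + 25) = -1025*30 = -205*150 = -30750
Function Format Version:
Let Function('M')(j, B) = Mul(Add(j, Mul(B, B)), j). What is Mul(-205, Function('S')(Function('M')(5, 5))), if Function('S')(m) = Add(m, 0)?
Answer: -30750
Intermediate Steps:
Function('M')(j, B) = Mul(j, Add(j, Pow(B, 2))) (Function('M')(j, B) = Mul(Add(j, Pow(B, 2)), j) = Mul(j, Add(j, Pow(B, 2))))
Function('S')(m) = m
Mul(-205, Function('S')(Function('M')(5, 5))) = Mul(-205, Mul(5, Add(5, Pow(5, 2)))) = Mul(-205, Mul(5, Add(5, 25))) = Mul(-205, Mul(5, 30)) = Mul(-205, 150) = -30750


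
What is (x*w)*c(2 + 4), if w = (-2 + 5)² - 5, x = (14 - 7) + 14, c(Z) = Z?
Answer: 504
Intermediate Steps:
x = 21 (x = 7 + 14 = 21)
w = 4 (w = 3² - 5 = 9 - 5 = 4)
(x*w)*c(2 + 4) = (21*4)*(2 + 4) = 84*6 = 504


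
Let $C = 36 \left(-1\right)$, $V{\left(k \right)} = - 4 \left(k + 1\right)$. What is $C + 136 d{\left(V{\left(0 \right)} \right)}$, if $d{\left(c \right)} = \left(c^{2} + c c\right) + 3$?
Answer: $4724$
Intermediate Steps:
$V{\left(k \right)} = -4 - 4 k$ ($V{\left(k \right)} = - 4 \left(1 + k\right) = -4 - 4 k$)
$d{\left(c \right)} = 3 + 2 c^{2}$ ($d{\left(c \right)} = \left(c^{2} + c^{2}\right) + 3 = 2 c^{2} + 3 = 3 + 2 c^{2}$)
$C = -36$
$C + 136 d{\left(V{\left(0 \right)} \right)} = -36 + 136 \left(3 + 2 \left(-4 - 0\right)^{2}\right) = -36 + 136 \left(3 + 2 \left(-4 + 0\right)^{2}\right) = -36 + 136 \left(3 + 2 \left(-4\right)^{2}\right) = -36 + 136 \left(3 + 2 \cdot 16\right) = -36 + 136 \left(3 + 32\right) = -36 + 136 \cdot 35 = -36 + 4760 = 4724$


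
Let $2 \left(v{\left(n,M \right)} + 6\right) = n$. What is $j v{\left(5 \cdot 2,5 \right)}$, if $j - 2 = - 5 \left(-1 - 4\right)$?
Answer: $-27$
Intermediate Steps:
$v{\left(n,M \right)} = -6 + \frac{n}{2}$
$j = 27$ ($j = 2 - 5 \left(-1 - 4\right) = 2 - -25 = 2 + 25 = 27$)
$j v{\left(5 \cdot 2,5 \right)} = 27 \left(-6 + \frac{5 \cdot 2}{2}\right) = 27 \left(-6 + \frac{1}{2} \cdot 10\right) = 27 \left(-6 + 5\right) = 27 \left(-1\right) = -27$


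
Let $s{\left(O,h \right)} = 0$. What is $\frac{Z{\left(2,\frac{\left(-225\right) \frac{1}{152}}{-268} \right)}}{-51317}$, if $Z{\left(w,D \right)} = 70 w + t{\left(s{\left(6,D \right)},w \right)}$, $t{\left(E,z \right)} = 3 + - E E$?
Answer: $- \frac{143}{51317} \approx -0.0027866$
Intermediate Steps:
$t{\left(E,z \right)} = 3 - E^{2}$
$Z{\left(w,D \right)} = 3 + 70 w$ ($Z{\left(w,D \right)} = 70 w + \left(3 - 0^{2}\right) = 70 w + \left(3 - 0\right) = 70 w + \left(3 + 0\right) = 70 w + 3 = 3 + 70 w$)
$\frac{Z{\left(2,\frac{\left(-225\right) \frac{1}{152}}{-268} \right)}}{-51317} = \frac{3 + 70 \cdot 2}{-51317} = \left(3 + 140\right) \left(- \frac{1}{51317}\right) = 143 \left(- \frac{1}{51317}\right) = - \frac{143}{51317}$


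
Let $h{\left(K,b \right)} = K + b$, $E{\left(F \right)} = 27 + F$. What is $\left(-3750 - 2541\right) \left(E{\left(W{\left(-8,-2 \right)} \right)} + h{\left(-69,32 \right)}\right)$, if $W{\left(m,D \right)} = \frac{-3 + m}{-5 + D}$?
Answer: $\frac{371169}{7} \approx 53024.0$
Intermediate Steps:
$W{\left(m,D \right)} = \frac{-3 + m}{-5 + D}$
$\left(-3750 - 2541\right) \left(E{\left(W{\left(-8,-2 \right)} \right)} + h{\left(-69,32 \right)}\right) = \left(-3750 - 2541\right) \left(\left(27 + \frac{-3 - 8}{-5 - 2}\right) + \left(-69 + 32\right)\right) = - 6291 \left(\left(27 + \frac{1}{-7} \left(-11\right)\right) - 37\right) = - 6291 \left(\left(27 - - \frac{11}{7}\right) - 37\right) = - 6291 \left(\left(27 + \frac{11}{7}\right) - 37\right) = - 6291 \left(\frac{200}{7} - 37\right) = \left(-6291\right) \left(- \frac{59}{7}\right) = \frac{371169}{7}$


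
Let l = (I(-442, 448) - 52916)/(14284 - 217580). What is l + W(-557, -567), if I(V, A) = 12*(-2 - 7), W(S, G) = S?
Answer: -3536964/6353 ≈ -556.74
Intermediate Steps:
I(V, A) = -108 (I(V, A) = 12*(-9) = -108)
l = 1657/6353 (l = (-108 - 52916)/(14284 - 217580) = -53024/(-203296) = -53024*(-1/203296) = 1657/6353 ≈ 0.26082)
l + W(-557, -567) = 1657/6353 - 557 = -3536964/6353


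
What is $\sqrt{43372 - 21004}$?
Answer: $4 \sqrt{1398} \approx 149.56$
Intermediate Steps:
$\sqrt{43372 - 21004} = \sqrt{22368} = 4 \sqrt{1398}$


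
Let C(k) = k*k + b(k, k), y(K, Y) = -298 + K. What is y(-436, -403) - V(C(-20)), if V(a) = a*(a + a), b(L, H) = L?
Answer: -289534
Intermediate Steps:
C(k) = k + k² (C(k) = k*k + k = k² + k = k + k²)
V(a) = 2*a² (V(a) = a*(2*a) = 2*a²)
y(-436, -403) - V(C(-20)) = (-298 - 436) - 2*(-20*(1 - 20))² = -734 - 2*(-20*(-19))² = -734 - 2*380² = -734 - 2*144400 = -734 - 1*288800 = -734 - 288800 = -289534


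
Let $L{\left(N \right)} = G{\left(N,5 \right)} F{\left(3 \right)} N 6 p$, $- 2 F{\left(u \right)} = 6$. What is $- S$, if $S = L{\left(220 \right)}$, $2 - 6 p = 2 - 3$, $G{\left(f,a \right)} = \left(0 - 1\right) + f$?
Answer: $433620$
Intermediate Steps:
$G{\left(f,a \right)} = -1 + f$
$F{\left(u \right)} = -3$ ($F{\left(u \right)} = \left(- \frac{1}{2}\right) 6 = -3$)
$p = \frac{1}{2}$ ($p = \frac{1}{3} - \frac{2 - 3}{6} = \frac{1}{3} - - \frac{1}{6} = \frac{1}{3} + \frac{1}{6} = \frac{1}{2} \approx 0.5$)
$L{\left(N \right)} = 3 N \left(3 - 3 N\right)$ ($L{\left(N \right)} = \left(-1 + N\right) \left(-3\right) N 6 \cdot \frac{1}{2} = \left(3 - 3 N\right) N 6 \cdot \frac{1}{2} = N \left(3 - 3 N\right) 6 \cdot \frac{1}{2} = 6 N \left(3 - 3 N\right) \frac{1}{2} = 3 N \left(3 - 3 N\right)$)
$S = -433620$ ($S = 9 \cdot 220 \left(1 - 220\right) = 9 \cdot 220 \left(-219\right) = -433620$)
$- S = \left(-1\right) \left(-433620\right) = 433620$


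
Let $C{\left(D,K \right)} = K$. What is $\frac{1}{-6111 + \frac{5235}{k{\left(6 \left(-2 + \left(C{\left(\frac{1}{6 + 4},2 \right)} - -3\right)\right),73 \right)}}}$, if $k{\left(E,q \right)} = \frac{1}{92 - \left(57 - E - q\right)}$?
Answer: $\frac{1}{653499} \approx 1.5302 \cdot 10^{-6}$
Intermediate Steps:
$k{\left(E,q \right)} = \frac{1}{35 + E + q}$ ($k{\left(E,q \right)} = \frac{1}{92 + \left(-57 + E + q\right)} = \frac{1}{35 + E + q}$)
$\frac{1}{-6111 + \frac{5235}{k{\left(6 \left(-2 + \left(C{\left(\frac{1}{6 + 4},2 \right)} - -3\right)\right),73 \right)}}} = \frac{1}{-6111 + \frac{5235}{\frac{1}{35 + 6 \left(-2 + \left(2 - -3\right)\right) + 73}}} = \frac{1}{-6111 + \frac{5235}{\frac{1}{35 + 6 \left(-2 + \left(2 + 3\right)\right) + 73}}} = \frac{1}{-6111 + \frac{5235}{\frac{1}{35 + 6 \left(-2 + 5\right) + 73}}} = \frac{1}{-6111 + \frac{5235}{\frac{1}{35 + 6 \cdot 3 + 73}}} = \frac{1}{-6111 + \frac{5235}{\frac{1}{35 + 18 + 73}}} = \frac{1}{-6111 + \frac{5235}{\frac{1}{126}}} = \frac{1}{-6111 + 5235 \frac{1}{\frac{1}{126}}} = \frac{1}{-6111 + 5235 \cdot 126} = \frac{1}{-6111 + 659610} = \frac{1}{653499}$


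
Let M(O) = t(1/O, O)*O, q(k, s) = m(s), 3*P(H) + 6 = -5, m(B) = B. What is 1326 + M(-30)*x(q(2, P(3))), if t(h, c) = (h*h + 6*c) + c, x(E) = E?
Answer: -1959649/90 ≈ -21774.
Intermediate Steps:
P(H) = -11/3 (P(H) = -2 + (⅓)*(-5) = -2 - 5/3 = -11/3)
q(k, s) = s
t(h, c) = h² + 7*c (t(h, c) = (h² + 6*c) + c = h² + 7*c)
M(O) = O*(O⁻² + 7*O) (M(O) = ((1/O)² + 7*O)*O = (O⁻² + 7*O)*O = O*(O⁻² + 7*O))
1326 + M(-30)*x(q(2, P(3))) = 1326 + ((1 + 7*(-30)³)/(-30))*(-11/3) = 1326 - (1 + 7*(-27000))/30*(-11/3) = 1326 - (1 - 189000)/30*(-11/3) = 1326 - 1/30*(-188999)*(-11/3) = 1326 + (188999/30)*(-11/3) = 1326 - 2078989/90 = -1959649/90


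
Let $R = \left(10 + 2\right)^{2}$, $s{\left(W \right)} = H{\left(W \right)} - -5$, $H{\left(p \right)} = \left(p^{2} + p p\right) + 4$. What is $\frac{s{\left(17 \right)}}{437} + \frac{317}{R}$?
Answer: $\frac{223057}{62928} \approx 3.5446$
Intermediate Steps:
$H{\left(p \right)} = 4 + 2 p^{2}$ ($H{\left(p \right)} = \left(p^{2} + p^{2}\right) + 4 = 2 p^{2} + 4 = 4 + 2 p^{2}$)
$s{\left(W \right)} = 9 + 2 W^{2}$ ($s{\left(W \right)} = \left(4 + 2 W^{2}\right) - -5 = \left(4 + 2 W^{2}\right) + 5 = 9 + 2 W^{2}$)
$R = 144$ ($R = 12^{2} = 144$)
$\frac{s{\left(17 \right)}}{437} + \frac{317}{R} = \frac{9 + 2 \cdot 17^{2}}{437} + \frac{317}{144} = \left(9 + 2 \cdot 289\right) \frac{1}{437} + 317 \cdot \frac{1}{144} = \left(9 + 578\right) \frac{1}{437} + \frac{317}{144} = 587 \cdot \frac{1}{437} + \frac{317}{144} = \frac{587}{437} + \frac{317}{144} = \frac{223057}{62928}$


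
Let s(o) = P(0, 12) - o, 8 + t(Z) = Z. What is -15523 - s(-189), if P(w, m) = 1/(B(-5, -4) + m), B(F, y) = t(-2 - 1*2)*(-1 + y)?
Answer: -1131265/72 ≈ -15712.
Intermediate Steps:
t(Z) = -8 + Z
B(F, y) = 12 - 12*y (B(F, y) = (-8 + (-2 - 1*2))*(-1 + y) = (-8 + (-2 - 2))*(-1 + y) = (-8 - 4)*(-1 + y) = -12*(-1 + y) = 12 - 12*y)
P(w, m) = 1/(60 + m) (P(w, m) = 1/((12 - 12*(-4)) + m) = 1/((12 + 48) + m) = 1/(60 + m))
s(o) = 1/72 - o (s(o) = 1/(60 + 12) - o = 1/72 - o)
-15523 - s(-189) = -15523 - (1/72 - 1*(-189)) = -15523 - (1/72 + 189) = -15523 - 1*13609/72 = -15523 - 13609/72 = -1131265/72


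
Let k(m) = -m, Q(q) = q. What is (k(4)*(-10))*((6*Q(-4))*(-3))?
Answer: 2880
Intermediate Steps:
(k(4)*(-10))*((6*Q(-4))*(-3)) = (-1*4*(-10))*((6*(-4))*(-3)) = (-4*(-10))*(-24*(-3)) = 40*72 = 2880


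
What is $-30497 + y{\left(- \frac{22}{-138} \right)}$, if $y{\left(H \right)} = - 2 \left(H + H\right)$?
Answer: $- \frac{2104337}{69} \approx -30498.0$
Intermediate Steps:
$y{\left(H \right)} = - 4 H$ ($y{\left(H \right)} = - 2 \cdot 2 H = - 4 H$)
$-30497 + y{\left(- \frac{22}{-138} \right)} = -30497 - 4 \left(- \frac{22}{-138}\right) = -30497 - 4 \left(\left(-22\right) \left(- \frac{1}{138}\right)\right) = -30497 - \frac{44}{69} = - \frac{2104337}{69}$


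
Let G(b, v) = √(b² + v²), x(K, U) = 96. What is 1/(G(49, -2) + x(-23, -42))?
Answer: 96/6811 - √2405/6811 ≈ 0.0068946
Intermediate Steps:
1/(G(49, -2) + x(-23, -42)) = 1/(√(49² + (-2)²) + 96) = 1/(√(2401 + 4) + 96) = 1/(√2405 + 96) = 1/(96 + √2405)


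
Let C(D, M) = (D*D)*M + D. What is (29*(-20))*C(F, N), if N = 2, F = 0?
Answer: 0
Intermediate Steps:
C(D, M) = D + M*D² (C(D, M) = D²*M + D = M*D² + D = D + M*D²)
(29*(-20))*C(F, N) = (29*(-20))*(0*(1 + 0*2)) = -0*(1 + 0) = -0 = -580*0 = 0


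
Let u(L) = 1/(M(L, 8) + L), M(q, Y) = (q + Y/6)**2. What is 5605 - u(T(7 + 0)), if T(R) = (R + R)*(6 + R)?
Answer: 1704693481/304138 ≈ 5605.0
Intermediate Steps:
M(q, Y) = (q + Y/6)**2 (M(q, Y) = (q + Y*(1/6))**2 = (q + Y/6)**2)
T(R) = 2*R*(6 + R) (T(R) = (2*R)*(6 + R) = 2*R*(6 + R))
u(L) = 1/(L + (8 + 6*L)**2/36) (u(L) = 1/((8 + 6*L)**2/36 + L) = 1/(L + (8 + 6*L)**2/36))
5605 - u(T(7 + 0)) = 5605 - 9/((4 + 3*(2*(7 + 0)*(6 + (7 + 0))))**2 + 9*(2*(7 + 0)*(6 + (7 + 0)))) = 5605 - 9/((4 + 3*(2*7*(6 + 7)))**2 + 9*(2*7*(6 + 7))) = 5605 - 9/((4 + 3*(2*7*13))**2 + 9*(2*7*13)) = 5605 - 9/((4 + 3*182)**2 + 9*182) = 5605 - 9/((4 + 546)**2 + 1638) = 5605 - 9/(550**2 + 1638) = 5605 - 9/(302500 + 1638) = 5605 - 9/304138 = 1704693481/304138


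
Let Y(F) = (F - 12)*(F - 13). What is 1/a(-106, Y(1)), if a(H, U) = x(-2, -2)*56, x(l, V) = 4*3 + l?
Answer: 1/560 ≈ 0.0017857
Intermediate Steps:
x(l, V) = 12 + l
Y(F) = (-13 + F)*(-12 + F) (Y(F) = (-12 + F)*(-13 + F) = (-13 + F)*(-12 + F))
a(H, U) = 560 (a(H, U) = (12 - 2)*56 = 10*56 = 560)
1/a(-106, Y(1)) = 1/560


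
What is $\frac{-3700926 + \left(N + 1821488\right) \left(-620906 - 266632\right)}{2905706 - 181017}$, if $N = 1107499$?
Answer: $- \frac{2599590964932}{2724689} \approx -9.5409 \cdot 10^{5}$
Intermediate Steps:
$\frac{-3700926 + \left(N + 1821488\right) \left(-620906 - 266632\right)}{2905706 - 181017} = \frac{-3700926 + \left(1107499 + 1821488\right) \left(-620906 - 266632\right)}{2905706 - 181017} = \frac{-3700926 + 2928987 \left(-887538\right)}{2724689} = \left(-3700926 - 2599587264006\right) \frac{1}{2724689} = \left(-2599590964932\right) \frac{1}{2724689} = - \frac{2599590964932}{2724689}$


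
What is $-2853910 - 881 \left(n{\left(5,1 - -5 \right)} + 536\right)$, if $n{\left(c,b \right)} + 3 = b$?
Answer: $-3328769$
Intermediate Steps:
$n{\left(c,b \right)} = -3 + b$
$-2853910 - 881 \left(n{\left(5,1 - -5 \right)} + 536\right) = -2853910 - 881 \left(\left(-3 + \left(1 - -5\right)\right) + 536\right) = -2853910 - 881 \left(\left(-3 + \left(1 + 5\right)\right) + 536\right) = -2853910 - 881 \left(\left(-3 + 6\right) + 536\right) = -2853910 - 881 \left(3 + 536\right) = -2853910 - 474859 = -3328769$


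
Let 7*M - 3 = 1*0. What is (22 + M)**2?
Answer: 24649/49 ≈ 503.04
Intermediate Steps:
M = 3/7 (M = 3/7 + (1*0)/7 = 3/7 + (1/7)*0 = 3/7 + 0 = 3/7 ≈ 0.42857)
(22 + M)**2 = (22 + 3/7)**2 = (157/7)**2 = 24649/49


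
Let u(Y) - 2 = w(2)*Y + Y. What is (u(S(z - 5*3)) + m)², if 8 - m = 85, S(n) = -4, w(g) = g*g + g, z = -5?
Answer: 10609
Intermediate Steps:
w(g) = g + g² (w(g) = g² + g = g + g²)
u(Y) = 2 + 7*Y (u(Y) = 2 + ((2*(1 + 2))*Y + Y) = 2 + ((2*3)*Y + Y) = 2 + (6*Y + Y) = 2 + 7*Y)
m = -77 (m = 8 - 1*85 = 8 - 85 = -77)
(u(S(z - 5*3)) + m)² = ((2 + 7*(-4)) - 77)² = ((2 - 28) - 77)² = (-26 - 77)² = (-103)² = 10609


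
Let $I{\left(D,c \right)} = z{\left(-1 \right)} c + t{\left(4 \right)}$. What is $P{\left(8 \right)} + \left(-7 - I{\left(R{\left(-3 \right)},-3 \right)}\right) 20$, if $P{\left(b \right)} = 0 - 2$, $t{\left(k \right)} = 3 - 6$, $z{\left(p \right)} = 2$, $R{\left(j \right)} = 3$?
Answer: $38$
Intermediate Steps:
$t{\left(k \right)} = -3$ ($t{\left(k \right)} = 3 - 6 = -3$)
$I{\left(D,c \right)} = -3 + 2 c$ ($I{\left(D,c \right)} = 2 c - 3 = -3 + 2 c$)
$P{\left(b \right)} = -2$ ($P{\left(b \right)} = 0 - 2 = -2$)
$P{\left(8 \right)} + \left(-7 - I{\left(R{\left(-3 \right)},-3 \right)}\right) 20 = -2 + \left(-7 - \left(-3 + 2 \left(-3\right)\right)\right) 20 = -2 + \left(-7 - \left(-3 - 6\right)\right) 20 = -2 + \left(-7 - -9\right) 20 = -2 + \left(-7 + 9\right) 20 = -2 + 2 \cdot 20 = -2 + 40 = 38$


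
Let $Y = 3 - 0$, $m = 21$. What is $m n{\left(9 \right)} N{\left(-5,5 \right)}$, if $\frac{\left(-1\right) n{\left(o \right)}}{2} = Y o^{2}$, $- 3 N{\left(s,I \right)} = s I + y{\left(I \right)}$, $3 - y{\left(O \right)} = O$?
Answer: $-91854$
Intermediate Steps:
$y{\left(O \right)} = 3 - O$
$N{\left(s,I \right)} = -1 + \frac{I}{3} - \frac{I s}{3}$ ($N{\left(s,I \right)} = - \frac{s I - \left(-3 + I\right)}{3} = - \frac{I s - \left(-3 + I\right)}{3} = - \frac{3 - I + I s}{3} = -1 + \frac{I}{3} - \frac{I s}{3}$)
$Y = 3$ ($Y = 3 + 0 = 3$)
$n{\left(o \right)} = - 6 o^{2}$ ($n{\left(o \right)} = - 2 \cdot 3 o^{2} = - 6 o^{2}$)
$m n{\left(9 \right)} N{\left(-5,5 \right)} = 21 \left(- 6 \cdot 9^{2}\right) \left(-1 + \frac{1}{3} \cdot 5 - \frac{5}{3} \left(-5\right)\right) = 21 \left(\left(-6\right) 81\right) \left(-1 + \frac{5}{3} + \frac{25}{3}\right) = 21 \left(-486\right) 9 = \left(-10206\right) 9 = -91854$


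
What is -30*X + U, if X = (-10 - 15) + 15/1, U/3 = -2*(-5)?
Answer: 330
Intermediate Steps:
U = 30 (U = 3*(-2*(-5)) = 3*10 = 30)
X = -10 (X = -25 + 15*1 = -25 + 15 = -10)
-30*X + U = -30*(-10) + 30 = 300 + 30 = 330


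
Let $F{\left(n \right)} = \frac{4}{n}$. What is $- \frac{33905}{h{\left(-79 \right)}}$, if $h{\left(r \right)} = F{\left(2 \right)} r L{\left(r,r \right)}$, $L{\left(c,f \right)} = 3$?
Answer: $\frac{33905}{474} \approx 71.53$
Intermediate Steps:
$h{\left(r \right)} = 6 r$ ($h{\left(r \right)} = \frac{4}{2} r 3 = 4 \cdot \frac{1}{2} r 3 = 2 r 3 = 6 r$)
$- \frac{33905}{h{\left(-79 \right)}} = - \frac{33905}{6 \left(-79\right)} = - \frac{33905}{-474} = \left(-33905\right) \left(- \frac{1}{474}\right) = \frac{33905}{474}$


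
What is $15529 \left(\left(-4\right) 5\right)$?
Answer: $-310580$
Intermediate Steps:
$15529 \left(\left(-4\right) 5\right) = 15529 \left(-20\right) = -310580$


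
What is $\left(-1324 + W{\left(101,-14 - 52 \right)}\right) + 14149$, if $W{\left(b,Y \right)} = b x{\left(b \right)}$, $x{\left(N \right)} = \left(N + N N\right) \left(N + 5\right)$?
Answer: $110306037$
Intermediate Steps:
$x{\left(N \right)} = \left(5 + N\right) \left(N + N^{2}\right)$ ($x{\left(N \right)} = \left(N + N^{2}\right) \left(5 + N\right) = \left(5 + N\right) \left(N + N^{2}\right)$)
$W{\left(b,Y \right)} = b^{2} \left(5 + b^{2} + 6 b\right)$ ($W{\left(b,Y \right)} = b b \left(5 + b^{2} + 6 b\right) = b^{2} \left(5 + b^{2} + 6 b\right)$)
$\left(-1324 + W{\left(101,-14 - 52 \right)}\right) + 14149 = \left(-1324 + 101^{2} \left(5 + 101^{2} + 6 \cdot 101\right)\right) + 14149 = \left(-1324 + 10201 \left(5 + 10201 + 606\right)\right) + 14149 = \left(-1324 + 10201 \cdot 10812\right) + 14149 = \left(-1324 + 110293212\right) + 14149 = 110291888 + 14149 = 110306037$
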